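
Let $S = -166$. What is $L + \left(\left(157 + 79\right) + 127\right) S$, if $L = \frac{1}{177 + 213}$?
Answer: $- \frac{23500619}{390} \approx -60258.0$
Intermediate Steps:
$L = \frac{1}{390} \approx 0.0025641$
$L + \left(\left(157 + 79\right) + 127\right) S = \frac{1}{390} + \left(\left(157 + 79\right) + 127\right) \left(-166\right) = \frac{1}{390} + \left(236 + 127\right) \left(-166\right) = \frac{1}{390} + 363 \left(-166\right) = \frac{1}{390} - 60258 = - \frac{23500619}{390}$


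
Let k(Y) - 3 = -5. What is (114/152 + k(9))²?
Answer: 25/16 ≈ 1.5625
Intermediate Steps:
k(Y) = -2 (k(Y) = 3 - 5 = -2)
(114/152 + k(9))² = (114/152 - 2)² = (114*(1/152) - 2)² = (¾ - 2)² = (-5/4)² = 25/16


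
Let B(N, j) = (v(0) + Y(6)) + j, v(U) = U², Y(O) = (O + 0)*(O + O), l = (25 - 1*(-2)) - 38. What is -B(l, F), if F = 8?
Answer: -80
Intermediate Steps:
l = -11 (l = (25 + 2) - 38 = 27 - 38 = -11)
Y(O) = 2*O² (Y(O) = O*(2*O) = 2*O²)
B(N, j) = 72 + j (B(N, j) = (0² + 2*6²) + j = (0 + 2*36) + j = (0 + 72) + j = 72 + j)
-B(l, F) = -(72 + 8) = -1*80 = -80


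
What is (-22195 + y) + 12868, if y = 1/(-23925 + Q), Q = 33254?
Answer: -87011582/9329 ≈ -9327.0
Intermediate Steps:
y = 1/9329 (y = 1/(-23925 + 33254) = 1/9329 ≈ 0.00010719)
(-22195 + y) + 12868 = (-22195 + 1/9329) + 12868 = -207057154/9329 + 12868 = -87011582/9329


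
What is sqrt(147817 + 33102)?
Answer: sqrt(180919) ≈ 425.35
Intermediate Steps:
sqrt(147817 + 33102) = sqrt(180919)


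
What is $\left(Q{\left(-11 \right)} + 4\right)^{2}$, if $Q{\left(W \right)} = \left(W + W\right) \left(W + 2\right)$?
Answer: $40804$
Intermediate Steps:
$Q{\left(W \right)} = 2 W \left(2 + W\right)$
$\left(Q{\left(-11 \right)} + 4\right)^{2} = \left(2 \left(-11\right) \left(2 - 11\right) + 4\right)^{2} = \left(2 \left(-11\right) \left(-9\right) + 4\right)^{2} = \left(198 + 4\right)^{2} = 202^{2} = 40804$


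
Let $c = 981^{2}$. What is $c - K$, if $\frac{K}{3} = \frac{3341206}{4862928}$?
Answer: $\frac{779980371565}{810488} \approx 9.6236 \cdot 10^{5}$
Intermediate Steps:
$K = \frac{1670603}{810488}$ ($K = 3 \cdot \frac{3341206}{4862928} = 3 \cdot 3341206 \cdot \frac{1}{4862928} = 3 \cdot \frac{1670603}{2431464} = \frac{1670603}{810488} \approx 2.0612$)
$c = 962361$
$c - K = 962361 - \frac{1670603}{810488} = \frac{779980371565}{810488}$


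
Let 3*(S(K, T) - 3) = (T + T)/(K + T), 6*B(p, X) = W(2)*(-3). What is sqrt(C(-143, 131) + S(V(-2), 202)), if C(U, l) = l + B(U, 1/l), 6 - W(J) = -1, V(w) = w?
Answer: sqrt(29514)/15 ≈ 11.453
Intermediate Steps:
W(J) = 7 (W(J) = 6 - 1*(-1) = 6 + 1 = 7)
B(p, X) = -7/2 (B(p, X) = (7*(-3))/6 = (1/6)*(-21) = -7/2)
S(K, T) = 3 + 2*T/(3*(K + T)) (S(K, T) = 3 + ((T + T)/(K + T))/3 = 3 + ((2*T)/(K + T))/3 = 3 + (2*T/(K + T))/3 = 3 + 2*T/(3*(K + T)))
C(U, l) = -7/2 + l (C(U, l) = l - 7/2 = -7/2 + l)
sqrt(C(-143, 131) + S(V(-2), 202)) = sqrt((-7/2 + 131) + (3*(-2) + (11/3)*202)/(-2 + 202)) = sqrt(255/2 + (-6 + 2222/3)/200) = sqrt(255/2 + (1/200)*(2204/3)) = sqrt(255/2 + 551/150) = sqrt(9838/75) = sqrt(29514)/15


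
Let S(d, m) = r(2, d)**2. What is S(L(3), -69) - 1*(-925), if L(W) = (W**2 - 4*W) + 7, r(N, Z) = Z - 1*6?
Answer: 929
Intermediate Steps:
r(N, Z) = -6 + Z (r(N, Z) = Z - 6 = -6 + Z)
L(W) = 7 + W**2 - 4*W
S(d, m) = (-6 + d)**2
S(L(3), -69) - 1*(-925) = (-6 + (7 + 3**2 - 4*3))**2 - 1*(-925) = (-6 + (7 + 9 - 12))**2 + 925 = (-6 + 4)**2 + 925 = (-2)**2 + 925 = 4 + 925 = 929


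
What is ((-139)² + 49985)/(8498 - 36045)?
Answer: -69306/27547 ≈ -2.5159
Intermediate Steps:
((-139)² + 49985)/(8498 - 36045) = (19321 + 49985)/(-27547) = 69306*(-1/27547) = -69306/27547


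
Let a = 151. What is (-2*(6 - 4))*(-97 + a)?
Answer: -216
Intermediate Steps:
(-2*(6 - 4))*(-97 + a) = (-2*(6 - 4))*(-97 + 151) = -2*2*54 = -4*54 = -216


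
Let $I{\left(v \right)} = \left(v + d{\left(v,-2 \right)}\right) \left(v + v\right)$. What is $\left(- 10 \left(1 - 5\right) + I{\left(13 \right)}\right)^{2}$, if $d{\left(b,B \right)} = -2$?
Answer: $106276$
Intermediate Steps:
$I{\left(v \right)} = 2 v \left(-2 + v\right)$ ($I{\left(v \right)} = \left(v - 2\right) \left(v + v\right) = \left(-2 + v\right) 2 v = 2 v \left(-2 + v\right)$)
$\left(- 10 \left(1 - 5\right) + I{\left(13 \right)}\right)^{2} = \left(- 10 \left(1 - 5\right) + 2 \cdot 13 \left(-2 + 13\right)\right)^{2} = \left(\left(-10\right) \left(-4\right) + 2 \cdot 13 \cdot 11\right)^{2} = \left(40 + 286\right)^{2} = 326^{2} = 106276$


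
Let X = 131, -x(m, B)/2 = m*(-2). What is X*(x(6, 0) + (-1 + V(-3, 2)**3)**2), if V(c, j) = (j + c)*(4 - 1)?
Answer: 105848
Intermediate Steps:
x(m, B) = 4*m (x(m, B) = -2*m*(-2) = -(-4)*m = 4*m)
V(c, j) = 3*c + 3*j (V(c, j) = (c + j)*3 = 3*c + 3*j)
X*(x(6, 0) + (-1 + V(-3, 2)**3)**2) = 131*(4*6 + (-1 + (3*(-3) + 3*2)**3)**2) = 131*(24 + (-1 + (-9 + 6)**3)**2) = 131*(24 + (-1 + (-3)**3)**2) = 131*(24 + (-1 - 27)**2) = 131*(24 + (-28)**2) = 131*(24 + 784) = 131*808 = 105848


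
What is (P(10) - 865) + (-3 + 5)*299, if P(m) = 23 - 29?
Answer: -273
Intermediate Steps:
P(m) = -6
(P(10) - 865) + (-3 + 5)*299 = (-6 - 865) + (-3 + 5)*299 = -871 + 2*299 = -871 + 598 = -273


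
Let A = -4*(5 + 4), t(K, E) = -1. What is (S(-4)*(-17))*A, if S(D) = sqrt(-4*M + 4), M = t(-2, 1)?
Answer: 1224*sqrt(2) ≈ 1731.0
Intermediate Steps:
M = -1
A = -36 (A = -4*9 = -36)
S(D) = 2*sqrt(2) (S(D) = sqrt(-4*(-1) + 4) = sqrt(4 + 4) = sqrt(8) = 2*sqrt(2))
(S(-4)*(-17))*A = ((2*sqrt(2))*(-17))*(-36) = -34*sqrt(2)*(-36) = 1224*sqrt(2)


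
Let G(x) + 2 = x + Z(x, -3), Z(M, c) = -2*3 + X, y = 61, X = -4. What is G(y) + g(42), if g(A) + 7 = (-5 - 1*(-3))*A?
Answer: -42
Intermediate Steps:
Z(M, c) = -10 (Z(M, c) = -2*3 - 4 = -6 - 4 = -10)
G(x) = -12 + x (G(x) = -2 + (x - 10) = -2 + (-10 + x) = -12 + x)
g(A) = -7 - 2*A (g(A) = -7 + (-5 - 1*(-3))*A = -7 + (-5 + 3)*A = -7 - 2*A)
G(y) + g(42) = (-12 + 61) + (-7 - 2*42) = 49 + (-7 - 84) = 49 - 91 = -42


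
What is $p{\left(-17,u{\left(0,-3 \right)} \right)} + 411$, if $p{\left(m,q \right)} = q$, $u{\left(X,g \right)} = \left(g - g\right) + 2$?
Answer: $413$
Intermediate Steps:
$u{\left(X,g \right)} = 2$ ($u{\left(X,g \right)} = 0 + 2 = 2$)
$p{\left(-17,u{\left(0,-3 \right)} \right)} + 411 = 2 + 411 = 413$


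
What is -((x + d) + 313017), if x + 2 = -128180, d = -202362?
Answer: 17527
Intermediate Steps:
x = -128182 (x = -2 - 128180 = -128182)
-((x + d) + 313017) = -((-128182 - 202362) + 313017) = -(-330544 + 313017) = -1*(-17527) = 17527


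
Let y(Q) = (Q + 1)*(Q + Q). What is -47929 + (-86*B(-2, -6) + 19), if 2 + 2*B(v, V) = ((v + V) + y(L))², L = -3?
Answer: -48512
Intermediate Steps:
y(Q) = 2*Q*(1 + Q) (y(Q) = (1 + Q)*(2*Q) = 2*Q*(1 + Q))
B(v, V) = -1 + (12 + V + v)²/2 (B(v, V) = -1 + ((v + V) + 2*(-3)*(1 - 3))²/2 = -1 + ((V + v) + 2*(-3)*(-2))²/2 = -1 + ((V + v) + 12)²/2 = -1 + (12 + V + v)²/2)
-47929 + (-86*B(-2, -6) + 19) = -47929 + (-86*(-1 + (12 - 6 - 2)²/2) + 19) = -47929 + (-86*(-1 + (½)*4²) + 19) = -47929 + (-86*(-1 + (½)*16) + 19) = -47929 + (-86*(-1 + 8) + 19) = -47929 + (-86*7 + 19) = -47929 + (-602 + 19) = -47929 - 583 = -48512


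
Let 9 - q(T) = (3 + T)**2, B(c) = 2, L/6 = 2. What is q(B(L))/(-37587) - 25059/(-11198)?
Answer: 85642891/38263566 ≈ 2.2382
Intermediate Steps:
L = 12 (L = 6*2 = 12)
q(T) = 9 - (3 + T)**2
q(B(L))/(-37587) - 25059/(-11198) = (9 - (3 + 2)**2)/(-37587) - 25059/(-11198) = (9 - 1*5**2)*(-1/37587) - 25059*(-1/11198) = (9 - 1*25)*(-1/37587) + 25059/11198 = (9 - 25)*(-1/37587) + 25059/11198 = -16*(-1/37587) + 25059/11198 = 16/37587 + 25059/11198 = 85642891/38263566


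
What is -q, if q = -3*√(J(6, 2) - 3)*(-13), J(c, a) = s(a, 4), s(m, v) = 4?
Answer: -39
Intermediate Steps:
J(c, a) = 4
q = 39 (q = -3*√(4 - 3)*(-13) = -3*√1*(-13) = -3*1*(-13) = -3*(-13) = 39)
-q = -1*39 = -39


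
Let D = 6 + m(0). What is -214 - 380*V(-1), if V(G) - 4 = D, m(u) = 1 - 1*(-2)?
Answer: -5154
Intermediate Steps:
m(u) = 3 (m(u) = 1 + 2 = 3)
D = 9 (D = 6 + 3 = 9)
V(G) = 13 (V(G) = 4 + 9 = 13)
-214 - 380*V(-1) = -214 - 380*13 = -214 - 4940 = -5154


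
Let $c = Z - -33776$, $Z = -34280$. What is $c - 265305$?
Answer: $-265809$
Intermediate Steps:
$c = -504$ ($c = -34280 - -33776 = -34280 + 33776 = -504$)
$c - 265305 = -504 - 265305 = -265809$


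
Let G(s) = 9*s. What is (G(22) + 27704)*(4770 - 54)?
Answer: 131585832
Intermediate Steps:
(G(22) + 27704)*(4770 - 54) = (9*22 + 27704)*(4770 - 54) = (198 + 27704)*4716 = 27902*4716 = 131585832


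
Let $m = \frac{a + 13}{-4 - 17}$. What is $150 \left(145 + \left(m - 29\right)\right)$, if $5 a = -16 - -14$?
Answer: $17310$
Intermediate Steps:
$a = - \frac{2}{5}$ ($a = \frac{-16 - -14}{5} = \frac{-16 + 14}{5} = \frac{1}{5} \left(-2\right) = - \frac{2}{5} \approx -0.4$)
$m = - \frac{3}{5}$ ($m = \frac{- \frac{2}{5} + 13}{-4 - 17} = \frac{63}{5 \left(-21\right)} = \frac{63}{5} \left(- \frac{1}{21}\right) = - \frac{3}{5} \approx -0.6$)
$150 \left(145 + \left(m - 29\right)\right) = 150 \left(145 - \frac{148}{5}\right) = 150 \cdot \frac{577}{5} = 17310$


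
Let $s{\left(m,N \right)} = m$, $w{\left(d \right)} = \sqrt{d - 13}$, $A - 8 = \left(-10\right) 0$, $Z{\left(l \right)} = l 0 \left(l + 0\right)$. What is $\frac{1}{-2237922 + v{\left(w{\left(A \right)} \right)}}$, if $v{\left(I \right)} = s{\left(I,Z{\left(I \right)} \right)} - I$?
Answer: $- \frac{1}{2237922} \approx -4.4684 \cdot 10^{-7}$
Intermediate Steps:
$Z{\left(l \right)} = 0$ ($Z{\left(l \right)} = 0 l = 0$)
$A = 8$ ($A = 8 - 0 = 8 + 0 = 8$)
$w{\left(d \right)} = \sqrt{-13 + d}$
$v{\left(I \right)} = 0$ ($v{\left(I \right)} = I - I = 0$)
$\frac{1}{-2237922 + v{\left(w{\left(A \right)} \right)}} = \frac{1}{-2237922 + 0} = \frac{1}{-2237922} = - \frac{1}{2237922}$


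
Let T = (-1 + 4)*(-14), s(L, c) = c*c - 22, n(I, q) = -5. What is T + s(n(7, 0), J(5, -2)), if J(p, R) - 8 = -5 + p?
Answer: 0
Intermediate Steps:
J(p, R) = 3 + p (J(p, R) = 8 + (-5 + p) = 3 + p)
s(L, c) = -22 + c**2 (s(L, c) = c**2 - 22 = -22 + c**2)
T = -42 (T = 3*(-14) = -42)
T + s(n(7, 0), J(5, -2)) = -42 + (-22 + (3 + 5)**2) = -42 + (-22 + 8**2) = -42 + (-22 + 64) = -42 + 42 = 0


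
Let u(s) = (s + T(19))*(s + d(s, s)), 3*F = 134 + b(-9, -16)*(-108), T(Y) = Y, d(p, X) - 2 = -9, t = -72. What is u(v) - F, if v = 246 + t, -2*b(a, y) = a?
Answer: 97045/3 ≈ 32348.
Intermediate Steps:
b(a, y) = -a/2
d(p, X) = -7 (d(p, X) = 2 - 9 = -7)
F = -352/3 (F = (134 - ½*(-9)*(-108))/3 = (134 + (9/2)*(-108))/3 = (134 - 486)/3 = (⅓)*(-352) = -352/3 ≈ -117.33)
v = 174 (v = 246 - 72 = 174)
u(s) = (-7 + s)*(19 + s) (u(s) = (s + 19)*(s - 7) = (19 + s)*(-7 + s) = (-7 + s)*(19 + s))
u(v) - F = (-133 + 174² + 12*174) - 1*(-352/3) = (-133 + 30276 + 2088) + 352/3 = 32231 + 352/3 = 97045/3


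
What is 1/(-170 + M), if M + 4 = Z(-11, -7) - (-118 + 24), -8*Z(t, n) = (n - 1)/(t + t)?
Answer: -22/1761 ≈ -0.012493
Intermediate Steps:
Z(t, n) = -(-1 + n)/(16*t) (Z(t, n) = -(n - 1)/(8*(t + t)) = -(-1 + n)/(8*(2*t)) = -(-1 + n)*1/(2*t)/8 = -(-1 + n)/(16*t))
M = 1979/22 (M = -4 + ((1/16)*(1 - 1*(-7))/(-11) - (-118 + 24)) = -4 + ((1/16)*(-1/11)*(1 + 7) - 1*(-94)) = -4 + ((1/16)*(-1/11)*8 + 94) = -4 + (-1/22 + 94) = -4 + 2067/22 = 1979/22 ≈ 89.955)
1/(-170 + M) = 1/(-170 + 1979/22) = 1/(-1761/22) = -22/1761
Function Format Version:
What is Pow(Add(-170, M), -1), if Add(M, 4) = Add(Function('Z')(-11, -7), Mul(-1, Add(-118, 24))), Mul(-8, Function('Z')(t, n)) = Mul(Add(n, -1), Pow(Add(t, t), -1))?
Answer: Rational(-22, 1761) ≈ -0.012493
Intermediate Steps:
Function('Z')(t, n) = Mul(Rational(-1, 16), Pow(t, -1), Add(-1, n)) (Function('Z')(t, n) = Mul(Rational(-1, 8), Mul(Add(n, -1), Pow(Add(t, t), -1))) = Mul(Rational(-1, 8), Mul(Add(-1, n), Pow(Mul(2, t), -1))) = Mul(Rational(-1, 8), Mul(Add(-1, n), Mul(Rational(1, 2), Pow(t, -1)))) = Mul(Rational(-1, 8), Mul(Rational(1, 2), Pow(t, -1), Add(-1, n))) = Mul(Rational(-1, 16), Pow(t, -1), Add(-1, n)))
M = Rational(1979, 22) (M = Add(-4, Add(Mul(Rational(1, 16), Pow(-11, -1), Add(1, Mul(-1, -7))), Mul(-1, Add(-118, 24)))) = Add(-4, Add(Mul(Rational(1, 16), Rational(-1, 11), Add(1, 7)), Mul(-1, -94))) = Add(-4, Add(Mul(Rational(1, 16), Rational(-1, 11), 8), 94)) = Add(-4, Add(Rational(-1, 22), 94)) = Add(-4, Rational(2067, 22)) = Rational(1979, 22) ≈ 89.955)
Pow(Add(-170, M), -1) = Pow(Add(-170, Rational(1979, 22)), -1) = Pow(Rational(-1761, 22), -1) = Rational(-22, 1761)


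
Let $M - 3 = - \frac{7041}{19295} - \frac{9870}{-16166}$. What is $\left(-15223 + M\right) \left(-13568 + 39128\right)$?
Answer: $- \frac{12134331361637136}{31192297} \approx -3.8902 \cdot 10^{8}$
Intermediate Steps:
$M = \frac{506192877}{155961485}$ ($M = 3 - \left(- \frac{4935}{8083} + \frac{7041}{19295}\right) = 3 - - \frac{38308422}{155961485} = 3 + \left(- \frac{7041}{19295} + \frac{4935}{8083}\right) = 3 + \frac{38308422}{155961485} = \frac{506192877}{155961485} \approx 3.2456$)
$\left(-15223 + M\right) \left(-13568 + 39128\right) = \left(-15223 + \frac{506192877}{155961485}\right) \left(-13568 + 39128\right) = \left(- \frac{2373695493278}{155961485}\right) 25560 = - \frac{12134331361637136}{31192297}$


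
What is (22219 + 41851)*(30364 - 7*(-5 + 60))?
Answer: 1920754530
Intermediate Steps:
(22219 + 41851)*(30364 - 7*(-5 + 60)) = 64070*(30364 - 7*55) = 64070*(30364 - 385) = 64070*29979 = 1920754530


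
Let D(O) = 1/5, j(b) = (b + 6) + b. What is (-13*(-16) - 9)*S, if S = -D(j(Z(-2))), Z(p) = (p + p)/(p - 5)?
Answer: -199/5 ≈ -39.800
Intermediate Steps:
Z(p) = 2*p/(-5 + p) (Z(p) = (2*p)/(-5 + p) = 2*p/(-5 + p))
j(b) = 6 + 2*b (j(b) = (6 + b) + b = 6 + 2*b)
D(O) = ⅕
S = -⅕ (S = -1*⅕ = -⅕ ≈ -0.20000)
(-13*(-16) - 9)*S = (-13*(-16) - 9)*(-⅕) = (208 - 9)*(-⅕) = 199*(-⅕) = -199/5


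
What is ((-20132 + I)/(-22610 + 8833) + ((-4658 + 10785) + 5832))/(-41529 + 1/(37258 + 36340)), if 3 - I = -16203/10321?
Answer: -125167150794322182/434604203619681197 ≈ -0.28800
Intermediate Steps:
I = 47166/10321 (I = 3 - (-16203)/10321 = 3 - 1*(-16203/10321) = 3 + 16203/10321 = 47166/10321 ≈ 4.5699)
((-20132 + I)/(-22610 + 8833) + ((-4658 + 10785) + 5832))/(-41529 + 1/(37258 + 36340)) = ((-20132 + 47166/10321)/(-22610 + 8833) + ((-4658 + 10785) + 5832))/(-41529 + 1/(37258 + 36340)) = (-207735206/10321/(-13777) + (6127 + 5832))/(-41529 + 1/73598) = (-207735206/10321*(-1/13777) + 11959)/(-41529 + 1/73598) = (207735206/142192417 + 11959)/(-3056451341/73598) = (1700686850109/142192417)*(-73598/3056451341) = -125167150794322182/434604203619681197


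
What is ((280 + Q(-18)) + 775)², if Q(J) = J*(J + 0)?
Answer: 1901641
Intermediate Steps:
Q(J) = J² (Q(J) = J*J = J²)
((280 + Q(-18)) + 775)² = ((280 + (-18)²) + 775)² = ((280 + 324) + 775)² = (604 + 775)² = 1379² = 1901641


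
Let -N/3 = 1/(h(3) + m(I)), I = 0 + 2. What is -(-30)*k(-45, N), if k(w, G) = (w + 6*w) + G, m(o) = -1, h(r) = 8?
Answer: -66240/7 ≈ -9462.9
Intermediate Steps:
I = 2
N = -3/7 (N = -3/(8 - 1) = -3/7 ≈ -0.42857)
k(w, G) = G + 7*w (k(w, G) = 7*w + G = G + 7*w)
-(-30)*k(-45, N) = -(-30)*(-3/7 + 7*(-45)) = -(-30)*(-3/7 - 315) = -(-30)*(-2208)/7 = -1*66240/7 = -66240/7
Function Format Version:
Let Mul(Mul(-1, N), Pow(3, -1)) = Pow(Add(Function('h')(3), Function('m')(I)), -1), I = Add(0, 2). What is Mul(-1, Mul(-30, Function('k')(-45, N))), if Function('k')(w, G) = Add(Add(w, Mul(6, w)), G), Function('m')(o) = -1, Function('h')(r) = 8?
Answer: Rational(-66240, 7) ≈ -9462.9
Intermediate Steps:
I = 2
N = Rational(-3, 7) (N = Mul(-3, Pow(Add(8, -1), -1)) = Mul(-3, Pow(7, -1)) = Mul(-3, Rational(1, 7)) = Rational(-3, 7) ≈ -0.42857)
Function('k')(w, G) = Add(G, Mul(7, w)) (Function('k')(w, G) = Add(Mul(7, w), G) = Add(G, Mul(7, w)))
Mul(-1, Mul(-30, Function('k')(-45, N))) = Mul(-1, Mul(-30, Add(Rational(-3, 7), Mul(7, -45)))) = Mul(-1, Mul(-30, Add(Rational(-3, 7), -315))) = Mul(-1, Mul(-30, Rational(-2208, 7))) = Mul(-1, Rational(66240, 7)) = Rational(-66240, 7)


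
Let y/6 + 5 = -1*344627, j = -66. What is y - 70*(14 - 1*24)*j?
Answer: -2113992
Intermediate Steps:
y = -2067792 (y = -30 + 6*(-1*344627) = -30 + 6*(-344627) = -30 - 2067762 = -2067792)
y - 70*(14 - 1*24)*j = -2067792 - 70*(14 - 1*24)*(-66) = -2067792 - 70*(14 - 24)*(-66) = -2067792 - 70*(-10)*(-66) = -2067792 - (-700)*(-66) = -2067792 - 1*46200 = -2067792 - 46200 = -2113992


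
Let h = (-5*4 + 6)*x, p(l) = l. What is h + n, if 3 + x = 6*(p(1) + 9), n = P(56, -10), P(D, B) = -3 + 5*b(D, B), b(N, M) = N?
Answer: -521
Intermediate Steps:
P(D, B) = -3 + 5*D
n = 277 (n = -3 + 5*56 = -3 + 280 = 277)
x = 57 (x = -3 + 6*(1 + 9) = -3 + 6*10 = -3 + 60 = 57)
h = -798 (h = (-5*4 + 6)*57 = (-20 + 6)*57 = -14*57 = -798)
h + n = -798 + 277 = -521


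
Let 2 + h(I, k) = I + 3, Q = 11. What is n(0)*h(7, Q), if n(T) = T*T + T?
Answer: 0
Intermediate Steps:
n(T) = T + T² (n(T) = T² + T = T + T²)
h(I, k) = 1 + I (h(I, k) = -2 + (I + 3) = -2 + (3 + I) = 1 + I)
n(0)*h(7, Q) = (0*(1 + 0))*(1 + 7) = (0*1)*8 = 0*8 = 0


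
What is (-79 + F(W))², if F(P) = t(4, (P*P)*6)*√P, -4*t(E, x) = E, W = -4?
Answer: 6237 + 316*I ≈ 6237.0 + 316.0*I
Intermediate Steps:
t(E, x) = -E/4
F(P) = -√P (F(P) = (-¼*4)*√P = -√P)
(-79 + F(W))² = (-79 - √(-4))² = (-79 - 2*I)²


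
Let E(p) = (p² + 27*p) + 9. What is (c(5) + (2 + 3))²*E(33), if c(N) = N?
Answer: 198900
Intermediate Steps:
E(p) = 9 + p² + 27*p
(c(5) + (2 + 3))²*E(33) = (5 + (2 + 3))²*(9 + 33² + 27*33) = (5 + 5)²*(9 + 1089 + 891) = 10²*1989 = 100*1989 = 198900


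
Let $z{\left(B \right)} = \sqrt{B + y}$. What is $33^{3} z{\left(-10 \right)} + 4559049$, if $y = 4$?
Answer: $4559049 + 35937 i \sqrt{6} \approx 4.559 \cdot 10^{6} + 88027.0 i$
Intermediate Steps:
$z{\left(B \right)} = \sqrt{4 + B}$ ($z{\left(B \right)} = \sqrt{B + 4} = \sqrt{4 + B}$)
$33^{3} z{\left(-10 \right)} + 4559049 = 33^{3} \sqrt{4 - 10} + 4559049 = 35937 \sqrt{-6} + 4559049 = 35937 i \sqrt{6} + 4559049 = 4559049 + 35937 i \sqrt{6}$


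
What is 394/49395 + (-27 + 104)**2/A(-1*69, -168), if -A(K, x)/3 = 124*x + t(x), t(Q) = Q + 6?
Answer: 105892621/1036998630 ≈ 0.10211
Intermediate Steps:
t(Q) = 6 + Q
A(K, x) = -18 - 375*x (A(K, x) = -3*(124*x + (6 + x)) = -3*(6 + 125*x) = -18 - 375*x)
394/49395 + (-27 + 104)**2/A(-1*69, -168) = 394/49395 + (-27 + 104)**2/(-18 - 375*(-168)) = 394*(1/49395) + 77**2/(-18 + 63000) = 394/49395 + 5929/62982 = 105892621/1036998630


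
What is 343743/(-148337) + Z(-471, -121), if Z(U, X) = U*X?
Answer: 8453530224/148337 ≈ 56989.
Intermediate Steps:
343743/(-148337) + Z(-471, -121) = 343743/(-148337) - 471*(-121) = 343743*(-1/148337) + 56991 = -343743/148337 + 56991 = 8453530224/148337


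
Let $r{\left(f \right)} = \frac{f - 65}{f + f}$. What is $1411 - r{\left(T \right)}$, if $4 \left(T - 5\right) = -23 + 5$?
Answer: $\frac{2951}{2} \approx 1475.5$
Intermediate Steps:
$T = \frac{1}{2}$ ($T = 5 + \frac{-23 + 5}{4} = 5 + \frac{1}{4} \left(-18\right) = 5 - \frac{9}{2} = \frac{1}{2} \approx 0.5$)
$r{\left(f \right)} = \frac{-65 + f}{2 f}$
$1411 - r{\left(T \right)} = 1411 - \frac{\frac{1}{\frac{1}{2}} \left(-65 + \frac{1}{2}\right)}{2} = 1411 - \frac{1}{2} \cdot 2 \left(- \frac{129}{2}\right) = 1411 - - \frac{129}{2} = 1411 + \frac{129}{2} = \frac{2951}{2}$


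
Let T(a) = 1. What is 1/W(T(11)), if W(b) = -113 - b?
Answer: -1/114 ≈ -0.0087719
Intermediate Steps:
1/W(T(11)) = 1/(-113 - 1*1) = 1/(-113 - 1) = 1/(-114) = -1/114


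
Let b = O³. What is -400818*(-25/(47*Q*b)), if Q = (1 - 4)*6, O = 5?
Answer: -66803/705 ≈ -94.756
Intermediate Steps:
b = 125 (b = 5³ = 125)
Q = -18 (Q = -3*6 = -18)
-400818*(-25/(47*Q*b)) = -400818/((125*(94/(-50)))*(-18)) = -400818/((125*(94*(-1/50)))*(-18)) = -400818/((125*(-47/25))*(-18)) = -400818/((-235*(-18))) = -400818/4230 = -400818*1/4230 = -66803/705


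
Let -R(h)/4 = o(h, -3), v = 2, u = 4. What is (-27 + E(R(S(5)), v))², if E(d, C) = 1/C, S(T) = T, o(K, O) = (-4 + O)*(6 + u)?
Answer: 2809/4 ≈ 702.25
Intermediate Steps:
o(K, O) = -40 + 10*O (o(K, O) = (-4 + O)*(6 + 4) = (-4 + O)*10 = -40 + 10*O)
R(h) = 280 (R(h) = -4*(-40 + 10*(-3)) = -4*(-40 - 30) = -4*(-70) = 280)
(-27 + E(R(S(5)), v))² = (-27 + 1/2)² = (-27 + ½)² = (-53/2)² = 2809/4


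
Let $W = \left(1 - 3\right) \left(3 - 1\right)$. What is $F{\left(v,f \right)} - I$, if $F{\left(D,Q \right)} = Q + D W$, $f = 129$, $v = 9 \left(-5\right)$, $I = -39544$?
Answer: $39853$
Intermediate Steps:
$v = -45$
$W = -4$ ($W = \left(-2\right) 2 = -4$)
$F{\left(D,Q \right)} = Q - 4 D$ ($F{\left(D,Q \right)} = Q + D \left(-4\right) = Q - 4 D$)
$F{\left(v,f \right)} - I = \left(129 - -180\right) - -39544 = \left(129 + 180\right) + 39544 = 309 + 39544 = 39853$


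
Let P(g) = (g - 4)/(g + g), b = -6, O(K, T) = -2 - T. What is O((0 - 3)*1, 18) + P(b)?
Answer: -115/6 ≈ -19.167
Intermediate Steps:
P(g) = (-4 + g)/(2*g) (P(g) = (-4 + g)/((2*g)) = (-4 + g)*(1/(2*g)) = (-4 + g)/(2*g))
O((0 - 3)*1, 18) + P(b) = (-2 - 1*18) + (1/2)*(-4 - 6)/(-6) = (-2 - 18) + (1/2)*(-1/6)*(-10) = -20 + 5/6 = -115/6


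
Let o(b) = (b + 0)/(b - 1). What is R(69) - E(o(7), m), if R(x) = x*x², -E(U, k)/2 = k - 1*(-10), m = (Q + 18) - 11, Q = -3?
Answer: 328537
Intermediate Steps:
m = 4 (m = (-3 + 18) - 11 = 15 - 11 = 4)
o(b) = b/(-1 + b)
E(U, k) = -20 - 2*k (E(U, k) = -2*(k - 1*(-10)) = -2*(k + 10) = -2*(10 + k) = -20 - 2*k)
R(x) = x³
R(69) - E(o(7), m) = 69³ - (-20 - 2*4) = 328509 - (-20 - 8) = 328509 - 1*(-28) = 328509 + 28 = 328537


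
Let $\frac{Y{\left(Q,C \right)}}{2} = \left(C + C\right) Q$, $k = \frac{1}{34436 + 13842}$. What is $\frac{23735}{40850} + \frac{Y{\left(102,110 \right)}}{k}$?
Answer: $\frac{17702074953547}{8170} \approx 2.1667 \cdot 10^{9}$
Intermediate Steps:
$k = \frac{1}{48278} \approx 2.0713 \cdot 10^{-5}$
$Y{\left(Q,C \right)} = 4 C Q$ ($Y{\left(Q,C \right)} = 2 \left(C + C\right) Q = 2 \cdot 2 C Q = 4 C Q$)
$\frac{23735}{40850} + \frac{Y{\left(102,110 \right)}}{k} = \frac{23735}{40850} + 4 \cdot 110 \cdot 102 \frac{1}{\frac{1}{48278}} = 23735 \cdot \frac{1}{40850} + 44880 \cdot 48278 = \frac{4747}{8170} + 2166716640 = \frac{17702074953547}{8170}$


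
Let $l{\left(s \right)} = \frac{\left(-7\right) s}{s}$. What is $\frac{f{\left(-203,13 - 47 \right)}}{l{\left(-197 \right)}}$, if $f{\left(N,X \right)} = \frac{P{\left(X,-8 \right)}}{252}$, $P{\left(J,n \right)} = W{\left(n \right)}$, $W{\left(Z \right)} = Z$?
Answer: $\frac{2}{441} \approx 0.0045351$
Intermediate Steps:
$P{\left(J,n \right)} = n$
$f{\left(N,X \right)} = - \frac{2}{63}$ ($f{\left(N,X \right)} = - \frac{8}{252} = \left(-8\right) \frac{1}{252} = - \frac{2}{63}$)
$l{\left(s \right)} = -7$
$\frac{f{\left(-203,13 - 47 \right)}}{l{\left(-197 \right)}} = - \frac{2}{63 \left(-7\right)} = \left(- \frac{2}{63}\right) \left(- \frac{1}{7}\right) = \frac{2}{441}$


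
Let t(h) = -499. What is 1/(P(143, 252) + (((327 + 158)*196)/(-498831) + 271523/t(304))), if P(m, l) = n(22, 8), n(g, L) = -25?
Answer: -248916669/141714441278 ≈ -0.0017565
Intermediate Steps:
P(m, l) = -25
1/(P(143, 252) + (((327 + 158)*196)/(-498831) + 271523/t(304))) = 1/(-25 + (((327 + 158)*196)/(-498831) + 271523/(-499))) = 1/(-25 + ((485*196)*(-1/498831) + 271523*(-1/499))) = 1/(-25 + (95060*(-1/498831) - 271523/499)) = 1/(-25 + (-95060/498831 - 271523/499)) = 1/(-25 - 135491524553/248916669) = 1/(-141714441278/248916669) = -248916669/141714441278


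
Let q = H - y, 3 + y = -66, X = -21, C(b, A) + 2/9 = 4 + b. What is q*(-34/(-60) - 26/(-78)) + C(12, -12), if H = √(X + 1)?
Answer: 7009/90 + 9*I*√5/5 ≈ 77.878 + 4.0249*I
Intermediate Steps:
C(b, A) = 34/9 + b (C(b, A) = -2/9 + (4 + b) = 34/9 + b)
y = -69 (y = -3 - 66 = -69)
H = 2*I*√5 (H = √(-21 + 1) = √(-20) = 2*I*√5 ≈ 4.4721*I)
q = 69 + 2*I*√5 (q = 2*I*√5 - 1*(-69) = 2*I*√5 + 69 = 69 + 2*I*√5 ≈ 69.0 + 4.4721*I)
q*(-34/(-60) - 26/(-78)) + C(12, -12) = (69 + 2*I*√5)*(-34/(-60) - 26/(-78)) + (34/9 + 12) = (69 + 2*I*√5)*(-34*(-1/60) - 26*(-1/78)) + 142/9 = (69 + 2*I*√5)*(17/30 + ⅓) + 142/9 = (69 + 2*I*√5)*(9/10) + 142/9 = (621/10 + 9*I*√5/5) + 142/9 = 7009/90 + 9*I*√5/5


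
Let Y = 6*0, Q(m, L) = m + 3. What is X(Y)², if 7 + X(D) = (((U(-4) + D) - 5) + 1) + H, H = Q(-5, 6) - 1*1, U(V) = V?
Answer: 324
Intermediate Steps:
Q(m, L) = 3 + m
H = -3 (H = (3 - 5) - 1*1 = -2 - 1 = -3)
Y = 0
X(D) = -18 + D (X(D) = -7 + ((((-4 + D) - 5) + 1) - 3) = -7 + (((-9 + D) + 1) - 3) = -7 + ((-8 + D) - 3) = -7 + (-11 + D) = -18 + D)
X(Y)² = (-18 + 0)² = (-18)² = 324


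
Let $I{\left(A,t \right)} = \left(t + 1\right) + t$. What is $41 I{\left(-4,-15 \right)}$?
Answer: $-1189$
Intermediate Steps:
$I{\left(A,t \right)} = 1 + 2 t$ ($I{\left(A,t \right)} = \left(1 + t\right) + t = 1 + 2 t$)
$41 I{\left(-4,-15 \right)} = 41 \left(1 + 2 \left(-15\right)\right) = 41 \left(1 - 30\right) = 41 \left(-29\right) = -1189$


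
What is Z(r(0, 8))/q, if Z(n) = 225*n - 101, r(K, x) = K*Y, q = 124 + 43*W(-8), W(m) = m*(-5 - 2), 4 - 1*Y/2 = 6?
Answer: -101/2532 ≈ -0.039889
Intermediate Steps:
Y = -4 (Y = 8 - 2*6 = 8 - 12 = -4)
W(m) = -7*m (W(m) = m*(-7) = -7*m)
q = 2532 (q = 124 + 43*(-7*(-8)) = 124 + 43*56 = 124 + 2408 = 2532)
r(K, x) = -4*K (r(K, x) = K*(-4) = -4*K)
Z(n) = -101 + 225*n
Z(r(0, 8))/q = (-101 + 225*(-4*0))/2532 = (-101 + 225*0)*(1/2532) = (-101 + 0)*(1/2532) = -101*1/2532 = -101/2532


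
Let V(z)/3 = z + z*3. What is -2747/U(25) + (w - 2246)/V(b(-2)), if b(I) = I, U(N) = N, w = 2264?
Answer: -11063/100 ≈ -110.63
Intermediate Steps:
V(z) = 12*z (V(z) = 3*(z + z*3) = 3*(z + 3*z) = 3*(4*z) = 12*z)
-2747/U(25) + (w - 2246)/V(b(-2)) = -2747/25 + (2264 - 2246)/((12*(-2))) = -2747*1/25 + 18/(-24) = -2747/25 + 18*(-1/24) = -2747/25 - 3/4 = -11063/100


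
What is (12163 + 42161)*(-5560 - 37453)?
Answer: -2336638212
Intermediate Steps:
(12163 + 42161)*(-5560 - 37453) = 54324*(-43013) = -2336638212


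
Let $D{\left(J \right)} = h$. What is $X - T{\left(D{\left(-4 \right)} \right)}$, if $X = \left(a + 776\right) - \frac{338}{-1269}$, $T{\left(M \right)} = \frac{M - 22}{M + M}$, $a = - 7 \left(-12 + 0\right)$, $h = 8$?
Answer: $\frac{8742307}{10152} \approx 861.14$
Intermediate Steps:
$D{\left(J \right)} = 8$
$a = 84$ ($a = \left(-7\right) \left(-12\right) = 84$)
$T{\left(M \right)} = \frac{-22 + M}{2 M}$
$X = \frac{1091678}{1269}$ ($X = \left(84 + 776\right) - \frac{338}{-1269} = 860 - - \frac{338}{1269} = 860 + \frac{338}{1269} = \frac{1091678}{1269} \approx 860.27$)
$X - T{\left(D{\left(-4 \right)} \right)} = \frac{1091678}{1269} - \frac{-22 + 8}{2 \cdot 8} = \frac{1091678}{1269} - \frac{1}{2} \cdot \frac{1}{8} \left(-14\right) = \frac{1091678}{1269} - - \frac{7}{8} = \frac{1091678}{1269} + \frac{7}{8} = \frac{8742307}{10152}$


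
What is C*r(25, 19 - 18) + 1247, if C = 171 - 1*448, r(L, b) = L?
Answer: -5678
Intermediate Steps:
C = -277 (C = 171 - 448 = -277)
C*r(25, 19 - 18) + 1247 = -277*25 + 1247 = -6925 + 1247 = -5678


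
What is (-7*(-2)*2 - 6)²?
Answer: 484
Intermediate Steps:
(-7*(-2)*2 - 6)² = (14*2 - 6)² = (28 - 6)² = 22² = 484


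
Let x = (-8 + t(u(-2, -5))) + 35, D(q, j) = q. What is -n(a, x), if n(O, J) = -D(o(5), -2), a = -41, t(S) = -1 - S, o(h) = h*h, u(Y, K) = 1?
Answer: 25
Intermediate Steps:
o(h) = h**2
x = 25 (x = (-8 + (-1 - 1*1)) + 35 = (-8 + (-1 - 1)) + 35 = (-8 - 2) + 35 = -10 + 35 = 25)
n(O, J) = -25 (n(O, J) = -1*5**2 = -1*25 = -25)
-n(a, x) = -1*(-25) = 25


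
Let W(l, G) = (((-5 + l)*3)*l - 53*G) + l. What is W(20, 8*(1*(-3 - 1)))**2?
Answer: 6843456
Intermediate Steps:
W(l, G) = l - 53*G + l*(-15 + 3*l) (W(l, G) = ((-15 + 3*l)*l - 53*G) + l = (l*(-15 + 3*l) - 53*G) + l = (-53*G + l*(-15 + 3*l)) + l = l - 53*G + l*(-15 + 3*l))
W(20, 8*(1*(-3 - 1)))**2 = (-424*1*(-3 - 1) - 14*20 + 3*20**2)**2 = (-424*1*(-4) - 280 + 3*400)**2 = (-424*(-4) - 280 + 1200)**2 = (-53*(-32) - 280 + 1200)**2 = (1696 - 280 + 1200)**2 = 2616**2 = 6843456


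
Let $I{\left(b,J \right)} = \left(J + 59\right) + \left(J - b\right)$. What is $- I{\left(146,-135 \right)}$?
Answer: $357$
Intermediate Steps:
$I{\left(b,J \right)} = 59 - b + 2 J$ ($I{\left(b,J \right)} = \left(59 + J\right) + \left(J - b\right) = 59 - b + 2 J$)
$- I{\left(146,-135 \right)} = - (59 - 146 + 2 \left(-135\right)) = - (59 - 146 - 270) = \left(-1\right) \left(-357\right) = 357$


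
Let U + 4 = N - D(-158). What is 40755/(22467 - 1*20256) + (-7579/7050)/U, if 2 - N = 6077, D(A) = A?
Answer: 51553174543/2796784350 ≈ 18.433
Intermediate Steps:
N = -6075 (N = 2 - 1*6077 = 2 - 6077 = -6075)
U = -5921 (U = -4 + (-6075 - 1*(-158)) = -4 + (-6075 + 158) = -4 - 5917 = -5921)
40755/(22467 - 1*20256) + (-7579/7050)/U = 40755/(22467 - 1*20256) - 7579/7050/(-5921) = 40755/(22467 - 20256) - 7579*1/7050*(-1/5921) = 40755/2211 - 7579/7050*(-1/5921) = 40755*(1/2211) + 7579/41743050 = 1235/67 + 7579/41743050 = 51553174543/2796784350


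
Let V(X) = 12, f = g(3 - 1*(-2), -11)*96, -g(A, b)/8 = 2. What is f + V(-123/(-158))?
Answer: -1524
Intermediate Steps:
g(A, b) = -16 (g(A, b) = -8*2 = -16)
f = -1536 (f = -16*96 = -1536)
f + V(-123/(-158)) = -1536 + 12 = -1524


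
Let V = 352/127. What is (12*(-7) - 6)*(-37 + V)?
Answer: 391230/127 ≈ 3080.6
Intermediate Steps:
V = 352/127 (V = 352*(1/127) = 352/127 ≈ 2.7717)
(12*(-7) - 6)*(-37 + V) = (12*(-7) - 6)*(-37 + 352/127) = (-84 - 6)*(-4347/127) = -90*(-4347/127) = 391230/127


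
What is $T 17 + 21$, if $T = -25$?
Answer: $-404$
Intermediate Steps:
$T 17 + 21 = \left(-25\right) 17 + 21 = -425 + 21 = -404$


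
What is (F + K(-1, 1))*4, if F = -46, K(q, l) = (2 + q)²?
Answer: -180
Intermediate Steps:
(F + K(-1, 1))*4 = (-46 + (2 - 1)²)*4 = (-46 + 1²)*4 = (-46 + 1)*4 = -45*4 = -180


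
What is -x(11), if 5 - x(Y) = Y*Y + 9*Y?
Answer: 215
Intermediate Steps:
x(Y) = 5 - Y**2 - 9*Y (x(Y) = 5 - (Y*Y + 9*Y) = 5 - (Y**2 + 9*Y) = 5 + (-Y**2 - 9*Y) = 5 - Y**2 - 9*Y)
-x(11) = -(5 - 1*11**2 - 9*11) = -(5 - 1*121 - 99) = -(5 - 121 - 99) = -1*(-215) = 215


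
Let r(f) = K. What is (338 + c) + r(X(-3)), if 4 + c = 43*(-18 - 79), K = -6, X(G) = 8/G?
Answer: -3843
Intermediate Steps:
r(f) = -6
c = -4175 (c = -4 + 43*(-18 - 79) = -4 + 43*(-97) = -4 - 4171 = -4175)
(338 + c) + r(X(-3)) = (338 - 4175) - 6 = -3837 - 6 = -3843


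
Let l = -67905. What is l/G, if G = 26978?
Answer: -67905/26978 ≈ -2.5171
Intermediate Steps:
l/G = -67905/26978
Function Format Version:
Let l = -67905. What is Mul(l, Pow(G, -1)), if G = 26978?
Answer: Rational(-67905, 26978) ≈ -2.5171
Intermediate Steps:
Mul(l, Pow(G, -1)) = Mul(-67905, Pow(26978, -1)) = Mul(-67905, Rational(1, 26978)) = Rational(-67905, 26978)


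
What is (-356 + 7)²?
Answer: 121801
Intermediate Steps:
(-356 + 7)² = (-349)² = 121801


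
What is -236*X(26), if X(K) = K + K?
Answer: -12272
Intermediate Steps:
X(K) = 2*K
-236*X(26) = -472*26 = -236*52 = -12272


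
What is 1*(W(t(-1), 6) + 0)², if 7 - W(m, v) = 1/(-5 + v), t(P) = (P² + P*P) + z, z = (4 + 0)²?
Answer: 36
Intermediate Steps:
z = 16 (z = 4² = 16)
t(P) = 16 + 2*P² (t(P) = (P² + P*P) + 16 = (P² + P²) + 16 = 2*P² + 16 = 16 + 2*P²)
W(m, v) = 7 - 1/(-5 + v)
1*(W(t(-1), 6) + 0)² = 1*((-36 + 7*6)/(-5 + 6) + 0)² = 1*((-36 + 42)/1 + 0)² = 1*(1*6 + 0)² = 1*(6 + 0)² = 1*6² = 1*36 = 36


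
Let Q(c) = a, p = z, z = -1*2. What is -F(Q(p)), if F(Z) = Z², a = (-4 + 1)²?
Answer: -81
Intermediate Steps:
z = -2
a = 9 (a = (-3)² = 9)
p = -2
Q(c) = 9
-F(Q(p)) = -1*9² = -1*81 = -81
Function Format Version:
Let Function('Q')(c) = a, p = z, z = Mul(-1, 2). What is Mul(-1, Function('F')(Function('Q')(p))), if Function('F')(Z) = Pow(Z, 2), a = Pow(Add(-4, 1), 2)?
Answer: -81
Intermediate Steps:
z = -2
a = 9 (a = Pow(-3, 2) = 9)
p = -2
Function('Q')(c) = 9
Mul(-1, Function('F')(Function('Q')(p))) = Mul(-1, Pow(9, 2)) = Mul(-1, 81) = -81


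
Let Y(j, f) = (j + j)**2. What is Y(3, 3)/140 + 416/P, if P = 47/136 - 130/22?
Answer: -442997/5945 ≈ -74.516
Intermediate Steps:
Y(j, f) = 4*j**2 (Y(j, f) = (2*j)**2 = 4*j**2)
P = -8323/1496 (P = 47*(1/136) - 130*1/22 = 47/136 - 65/11 = -8323/1496 ≈ -5.5635)
Y(3, 3)/140 + 416/P = (4*3**2)/140 + 416/(-8323/1496) = (4*9)*(1/140) + 416*(-1496/8323) = 36*(1/140) - 622336/8323 = 9/35 - 622336/8323 = -442997/5945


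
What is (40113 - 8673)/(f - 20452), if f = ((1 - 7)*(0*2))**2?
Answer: -7860/5113 ≈ -1.5373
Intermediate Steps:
f = 0 (f = (-6*0)**2 = 0**2 = 0)
(40113 - 8673)/(f - 20452) = (40113 - 8673)/(0 - 20452) = 31440/(-20452) = 31440*(-1/20452) = -7860/5113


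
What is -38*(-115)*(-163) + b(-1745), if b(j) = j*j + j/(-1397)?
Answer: 3258804600/1397 ≈ 2.3327e+6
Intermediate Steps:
b(j) = j**2 - j/1397 (b(j) = j**2 + j*(-1/1397) = j**2 - j/1397)
-38*(-115)*(-163) + b(-1745) = -38*(-115)*(-163) - 1745*(-1/1397 - 1745) = 4370*(-163) - 1745*(-2437766/1397) = -712310 + 4253901670/1397 = 3258804600/1397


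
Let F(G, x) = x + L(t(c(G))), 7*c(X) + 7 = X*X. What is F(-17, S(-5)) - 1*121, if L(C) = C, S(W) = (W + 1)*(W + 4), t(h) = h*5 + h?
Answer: 873/7 ≈ 124.71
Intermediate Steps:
c(X) = -1 + X²/7 (c(X) = -1 + (X*X)/7 = -1 + X²/7)
t(h) = 6*h (t(h) = 5*h + h = 6*h)
S(W) = (1 + W)*(4 + W)
F(G, x) = -6 + x + 6*G²/7 (F(G, x) = x + 6*(-1 + G²/7) = x + (-6 + 6*G²/7) = -6 + x + 6*G²/7)
F(-17, S(-5)) - 1*121 = (-6 + (4 + (-5)² + 5*(-5)) + (6/7)*(-17)²) - 1*121 = (-6 + (4 + 25 - 25) + (6/7)*289) - 121 = (-6 + 4 + 1734/7) - 121 = 1720/7 - 121 = 873/7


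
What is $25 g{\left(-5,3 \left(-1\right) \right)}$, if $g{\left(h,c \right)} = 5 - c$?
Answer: $200$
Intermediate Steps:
$25 g{\left(-5,3 \left(-1\right) \right)} = 25 \left(5 - 3 \left(-1\right)\right) = 25 \left(5 - -3\right) = 25 \left(5 + 3\right) = 25 \cdot 8 = 200$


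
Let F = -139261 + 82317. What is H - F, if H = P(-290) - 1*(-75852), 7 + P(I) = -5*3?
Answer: 132774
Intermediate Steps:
P(I) = -22 (P(I) = -7 - 5*3 = -7 - 15 = -22)
F = -56944
H = 75830 (H = -22 - 1*(-75852) = -22 + 75852 = 75830)
H - F = 75830 - 1*(-56944) = 75830 + 56944 = 132774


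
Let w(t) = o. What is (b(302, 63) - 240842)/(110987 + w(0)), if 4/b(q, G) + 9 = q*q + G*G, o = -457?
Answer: -5729872021/2629619230 ≈ -2.1790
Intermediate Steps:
w(t) = -457
b(q, G) = 4/(-9 + G² + q²) (b(q, G) = 4/(-9 + (q*q + G*G)) = 4/(-9 + (q² + G²)) = 4/(-9 + (G² + q²)) = 4/(-9 + G² + q²))
(b(302, 63) - 240842)/(110987 + w(0)) = (4/(-9 + 63² + 302²) - 240842)/(110987 - 457) = (4/(-9 + 3969 + 91204) - 240842)/110530 = (4/95164 - 240842)*(1/110530) = (4*(1/95164) - 240842)*(1/110530) = (1/23791 - 240842)*(1/110530) = -5729872021/23791*1/110530 = -5729872021/2629619230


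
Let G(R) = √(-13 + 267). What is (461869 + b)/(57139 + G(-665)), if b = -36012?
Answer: 24333043123/3264865067 - 425857*√254/3264865067 ≈ 7.4509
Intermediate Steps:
G(R) = √254
(461869 + b)/(57139 + G(-665)) = (461869 - 36012)/(57139 + √254) = 425857/(57139 + √254)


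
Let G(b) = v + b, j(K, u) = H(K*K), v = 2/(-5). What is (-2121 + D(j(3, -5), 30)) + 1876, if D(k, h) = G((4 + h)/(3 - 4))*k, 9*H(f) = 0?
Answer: -245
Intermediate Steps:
H(f) = 0 (H(f) = (1/9)*0 = 0)
v = -2/5 (v = 2*(-1/5) = -2/5 ≈ -0.40000)
j(K, u) = 0
G(b) = -2/5 + b
D(k, h) = k*(-22/5 - h) (D(k, h) = (-2/5 + (4 + h)/(3 - 4))*k = (-2/5 + (4 + h)/(-1))*k = (-2/5 + (4 + h)*(-1))*k = (-2/5 + (-4 - h))*k = (-22/5 - h)*k = k*(-22/5 - h))
(-2121 + D(j(3, -5), 30)) + 1876 = (-2121 - 1/5*0*(22 + 5*30)) + 1876 = (-2121 - 1/5*0*(22 + 150)) + 1876 = (-2121 - 1/5*0*172) + 1876 = (-2121 + 0) + 1876 = -2121 + 1876 = -245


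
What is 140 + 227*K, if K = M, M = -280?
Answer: -63420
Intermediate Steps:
K = -280
140 + 227*K = 140 + 227*(-280) = 140 - 63560 = -63420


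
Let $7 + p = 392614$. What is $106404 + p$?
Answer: $499011$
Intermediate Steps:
$p = 392607$ ($p = -7 + 392614 = 392607$)
$106404 + p = 106404 + 392607 = 499011$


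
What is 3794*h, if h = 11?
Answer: 41734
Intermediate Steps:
3794*h = 3794*11 = 41734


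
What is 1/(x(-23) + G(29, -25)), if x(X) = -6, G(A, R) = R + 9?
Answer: -1/22 ≈ -0.045455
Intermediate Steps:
G(A, R) = 9 + R
1/(x(-23) + G(29, -25)) = 1/(-6 + (9 - 25)) = 1/(-6 - 16) = 1/(-22) = -1/22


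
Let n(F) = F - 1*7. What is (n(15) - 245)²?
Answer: 56169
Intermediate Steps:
n(F) = -7 + F (n(F) = F - 7 = -7 + F)
(n(15) - 245)² = ((-7 + 15) - 245)² = (8 - 245)² = (-237)² = 56169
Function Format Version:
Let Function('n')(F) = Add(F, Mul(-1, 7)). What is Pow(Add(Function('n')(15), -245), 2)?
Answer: 56169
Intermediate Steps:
Function('n')(F) = Add(-7, F) (Function('n')(F) = Add(F, -7) = Add(-7, F))
Pow(Add(Function('n')(15), -245), 2) = Pow(Add(Add(-7, 15), -245), 2) = Pow(Add(8, -245), 2) = Pow(-237, 2) = 56169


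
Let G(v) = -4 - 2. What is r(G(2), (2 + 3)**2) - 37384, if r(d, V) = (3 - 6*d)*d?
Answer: -37618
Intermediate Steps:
G(v) = -6
r(d, V) = d*(3 - 6*d)
r(G(2), (2 + 3)**2) - 37384 = 3*(-6)*(1 - 2*(-6)) - 37384 = 3*(-6)*(1 + 12) - 37384 = 3*(-6)*13 - 37384 = -234 - 37384 = -37618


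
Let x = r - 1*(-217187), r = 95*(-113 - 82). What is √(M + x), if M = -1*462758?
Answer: 12*I*√1834 ≈ 513.9*I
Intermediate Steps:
r = -18525 (r = 95*(-195) = -18525)
x = 198662 (x = -18525 - 1*(-217187) = -18525 + 217187 = 198662)
M = -462758
√(M + x) = √(-462758 + 198662) = √(-264096) = 12*I*√1834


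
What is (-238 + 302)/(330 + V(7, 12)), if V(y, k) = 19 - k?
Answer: 64/337 ≈ 0.18991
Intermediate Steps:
(-238 + 302)/(330 + V(7, 12)) = (-238 + 302)/(330 + (19 - 1*12)) = 64/(330 + (19 - 12)) = 64/(330 + 7) = 64/337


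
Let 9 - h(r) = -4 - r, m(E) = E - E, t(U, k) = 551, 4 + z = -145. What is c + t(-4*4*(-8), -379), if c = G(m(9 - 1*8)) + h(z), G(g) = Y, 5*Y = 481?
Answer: 2556/5 ≈ 511.20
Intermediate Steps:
z = -149 (z = -4 - 145 = -149)
Y = 481/5 (Y = (⅕)*481 = 481/5 ≈ 96.200)
m(E) = 0
G(g) = 481/5
h(r) = 13 + r (h(r) = 9 - (-4 - r) = 9 + (4 + r) = 13 + r)
c = -199/5 (c = 481/5 + (13 - 149) = 481/5 - 136 = -199/5 ≈ -39.800)
c + t(-4*4*(-8), -379) = -199/5 + 551 = 2556/5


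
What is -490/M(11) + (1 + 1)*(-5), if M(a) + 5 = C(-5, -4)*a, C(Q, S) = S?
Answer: 0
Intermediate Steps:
M(a) = -5 - 4*a
-490/M(11) + (1 + 1)*(-5) = -490/(-5 - 4*11) + (1 + 1)*(-5) = -490/(-5 - 44) + 2*(-5) = -490/(-49) - 10 = -490*(-1)/49 - 10 = -14*(-5/7) - 10 = 10 - 10 = 0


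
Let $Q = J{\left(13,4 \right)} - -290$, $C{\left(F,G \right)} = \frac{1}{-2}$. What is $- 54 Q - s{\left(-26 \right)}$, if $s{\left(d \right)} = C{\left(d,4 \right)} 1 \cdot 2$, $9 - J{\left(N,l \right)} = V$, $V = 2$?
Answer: $-16037$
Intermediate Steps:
$C{\left(F,G \right)} = - \frac{1}{2}$
$J{\left(N,l \right)} = 7$ ($J{\left(N,l \right)} = 9 - 2 = 7$)
$Q = 297$ ($Q = 7 - -290 = 7 + 290 = 297$)
$s{\left(d \right)} = -1$ ($s{\left(d \right)} = \left(- \frac{1}{2}\right) 1 \cdot 2 = \left(- \frac{1}{2}\right) 2 = -1$)
$- 54 Q - s{\left(-26 \right)} = \left(-54\right) 297 - -1 = -16038 + 1 = -16037$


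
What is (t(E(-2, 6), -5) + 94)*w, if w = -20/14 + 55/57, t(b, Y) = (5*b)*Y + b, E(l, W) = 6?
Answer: 9250/399 ≈ 23.183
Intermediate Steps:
t(b, Y) = b + 5*Y*b (t(b, Y) = 5*Y*b + b = b + 5*Y*b)
w = -185/399 (w = -20*1/14 + 55*(1/57) = -10/7 + 55/57 = -185/399 ≈ -0.46366)
(t(E(-2, 6), -5) + 94)*w = (6*(1 + 5*(-5)) + 94)*(-185/399) = (6*(1 - 25) + 94)*(-185/399) = (6*(-24) + 94)*(-185/399) = (-144 + 94)*(-185/399) = -50*(-185/399) = 9250/399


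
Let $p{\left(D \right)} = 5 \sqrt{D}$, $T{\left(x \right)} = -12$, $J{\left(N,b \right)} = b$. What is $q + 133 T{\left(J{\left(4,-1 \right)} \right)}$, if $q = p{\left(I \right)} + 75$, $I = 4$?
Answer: $-1511$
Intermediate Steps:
$q = 85$ ($q = 5 \sqrt{4} + 75 = 5 \cdot 2 + 75 = 10 + 75 = 85$)
$q + 133 T{\left(J{\left(4,-1 \right)} \right)} = 85 + 133 \left(-12\right) = 85 - 1596 = -1511$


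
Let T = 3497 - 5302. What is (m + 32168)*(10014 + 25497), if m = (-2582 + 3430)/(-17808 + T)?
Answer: 22404249839496/19613 ≈ 1.1423e+9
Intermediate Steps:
T = -1805
m = -848/19613 (m = (-2582 + 3430)/(-17808 - 1805) = 848/(-19613) = 848*(-1/19613) = -848/19613 ≈ -0.043237)
(m + 32168)*(10014 + 25497) = (-848/19613 + 32168)*(10014 + 25497) = (630910136/19613)*35511 = 22404249839496/19613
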